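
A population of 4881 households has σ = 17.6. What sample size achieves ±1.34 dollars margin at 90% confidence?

Without FPC: n₀ = (1.645×17.6/1.34)² = 466.818. With FPC: n = n₀N/(n₀+N-1) = 426.1 → n = 427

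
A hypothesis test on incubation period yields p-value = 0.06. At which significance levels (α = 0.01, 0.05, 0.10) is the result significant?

p = 0.06. Significant at: α = 0.1.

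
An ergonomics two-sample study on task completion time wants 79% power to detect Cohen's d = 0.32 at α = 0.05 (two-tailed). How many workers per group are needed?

z_{α/2} = 1.96, z_β = Φ⁻¹(0.79) = 0.806. For small effect (d = 0.32): n per group = 2(z_{α/2} + z_β)²/d² = 2(1.96 + 0.806)²/0.32² = 149.4 → 150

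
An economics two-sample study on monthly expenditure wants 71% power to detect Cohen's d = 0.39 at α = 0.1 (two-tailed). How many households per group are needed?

z_{α/2} = 1.645, z_β = Φ⁻¹(0.71) = 0.553. For small effect (d = 0.39): n per group = 2(z_{α/2} + z_β)²/d² = 2(1.645 + 0.553)²/0.39² = 63.5 → 64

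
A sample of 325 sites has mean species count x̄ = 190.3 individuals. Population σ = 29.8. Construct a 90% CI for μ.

CI = x̄ ± z*(σ/√n) = 190.3 ± 1.645(29.8/√325) = 190.3 ± 2.72 = (187.58, 193.02)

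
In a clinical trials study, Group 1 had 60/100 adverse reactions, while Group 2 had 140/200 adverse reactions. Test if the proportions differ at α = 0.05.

p̂₁ = 0.6, p̂₂ = 0.7, pooled p̂ = 0.667. z = -1.732. Critical: ±1.96. Fail to reject H₀.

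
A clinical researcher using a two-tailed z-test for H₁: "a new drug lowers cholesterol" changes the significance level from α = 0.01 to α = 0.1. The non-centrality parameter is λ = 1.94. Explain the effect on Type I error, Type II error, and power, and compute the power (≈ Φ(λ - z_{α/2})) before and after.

Increasing α from 0.01 to 0.1:
• Type I error rate increases (α is the Type I rate by definition).
• Critical value moves from z_{α/2} = 2.576 to 1.645, so power = Φ(λ - z_{α/2}) goes from Φ(1.94 - 2.576) = 0.262 to Φ(1.94 - 1.645) = 0.616.
• Type II error rate β = 1 - power therefore decreases (0.738 → 0.384).
Appropriate when false negatives are costly — here, shelving an effective drug — patients miss out on a treatment that would have helped.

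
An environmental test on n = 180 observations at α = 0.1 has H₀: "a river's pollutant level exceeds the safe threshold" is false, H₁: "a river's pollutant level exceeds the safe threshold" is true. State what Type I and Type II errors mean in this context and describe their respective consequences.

Type I (false positive): concluding that a river's pollutant level exceeds the safe threshold when it is not — shutting down a compliant factory unnecessarily. Type II (false negative): failing to conclude that a river's pollutant level exceeds the safe threshold when it is — allowing unsafe pollution to continue. Which is costlier depends on domain priorities and is a judgement call rather than a statistical fact.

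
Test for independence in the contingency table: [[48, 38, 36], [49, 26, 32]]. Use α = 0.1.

χ² = 1.52. df = 2, critical = 4.605. Fail to reject H₀. No evidence of dependence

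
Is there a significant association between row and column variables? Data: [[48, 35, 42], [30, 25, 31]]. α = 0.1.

χ² = 0.279. df = 2, critical = 4.605. Fail to reject H₀. No evidence of dependence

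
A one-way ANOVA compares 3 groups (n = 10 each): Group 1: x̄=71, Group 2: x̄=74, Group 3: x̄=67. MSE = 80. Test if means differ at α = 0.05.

Grand mean = 70.67. SS_between = 246.67, MS_between = 123.33. F = 1.542, F_crit ≈ 3.354. Fail to reject H₀.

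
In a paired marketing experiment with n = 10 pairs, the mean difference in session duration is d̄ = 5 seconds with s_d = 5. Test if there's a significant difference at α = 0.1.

t = d̄/(s_d/√n) = 5/(5/√10) = 3.162. df = 9, critical t = ±1.833. Reject H₀.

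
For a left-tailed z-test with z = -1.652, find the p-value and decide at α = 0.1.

p = P(Z < -1.652) = Φ(-1.652) ≈ 0.0493. Since p < 0.1, reject H₀ (significant) at α = 0.1.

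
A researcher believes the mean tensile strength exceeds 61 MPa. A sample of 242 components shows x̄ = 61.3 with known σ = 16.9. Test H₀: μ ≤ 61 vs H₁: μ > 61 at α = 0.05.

z = 0.276. Critical value: 1.645. Fail to reject H₀.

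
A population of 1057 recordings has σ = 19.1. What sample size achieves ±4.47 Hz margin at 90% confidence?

Without FPC: n₀ = (1.645×19.1/4.47)² = 49.406. With FPC: n = n₀N/(n₀+N-1) = 47.2 → n = 48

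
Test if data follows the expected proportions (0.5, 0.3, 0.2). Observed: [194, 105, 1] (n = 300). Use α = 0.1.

Expected: [150.0, 90.0, 60.0]. χ² = 73.423. df = 2, critical = 4.605. Reject H₀.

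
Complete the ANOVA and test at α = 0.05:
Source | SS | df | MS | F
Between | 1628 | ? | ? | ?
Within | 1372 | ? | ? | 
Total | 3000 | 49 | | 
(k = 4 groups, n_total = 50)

df_between = 3, df_within = 46. MS_between = 542.67, MS_within = 29.83. F = 18.194, F_crit ≈ 2.807. Reject H₀.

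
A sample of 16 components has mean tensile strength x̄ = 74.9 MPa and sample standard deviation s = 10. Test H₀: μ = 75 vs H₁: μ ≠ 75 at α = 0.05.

t = (x̄ - μ₀)/(s/√n) = (74.9 - 75)/(10/√16) = -0.04. df = 15, critical t = ±2.131. Fail to reject H₀.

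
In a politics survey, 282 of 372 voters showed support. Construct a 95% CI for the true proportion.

p̂ = 0.758. CI = p̂ ± z*√(p̂(1-p̂)/n) = (0.715, 0.802)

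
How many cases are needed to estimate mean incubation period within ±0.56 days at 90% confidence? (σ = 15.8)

n = (z*σ/E)² = (1.645×15.8/0.56)² = 2154.1 → n = 2155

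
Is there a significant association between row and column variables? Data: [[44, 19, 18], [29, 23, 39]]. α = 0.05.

χ² = 10.655. df = 2, critical = 5.991. Reject H₀. Variables are dependent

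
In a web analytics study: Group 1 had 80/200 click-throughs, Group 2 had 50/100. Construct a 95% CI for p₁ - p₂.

p̂₁ = 0.4, p̂₂ = 0.5. Difference = -0.1. CI = (-0.219, 0.019)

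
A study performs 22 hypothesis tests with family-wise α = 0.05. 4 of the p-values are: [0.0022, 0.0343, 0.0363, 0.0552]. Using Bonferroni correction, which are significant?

Bonferroni α = 0.05/22 = 0.00227. Significant p-values: [0.0022]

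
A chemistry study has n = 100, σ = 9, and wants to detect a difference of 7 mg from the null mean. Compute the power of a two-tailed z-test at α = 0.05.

SE = σ/√n = 9/√100 = 0.9. Non-centrality λ = d/SE = 7/0.9 = 7.778. Power ≈ Φ(λ - z_{α/2}) = Φ(7.778 - 1.96) = Φ(5.818) = 1.0.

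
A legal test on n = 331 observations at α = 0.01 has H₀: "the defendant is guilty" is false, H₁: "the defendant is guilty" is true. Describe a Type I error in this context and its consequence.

Type I error: rejecting H₀ when it is true — concluding that the defendant is guilty when in fact it is not. Consequence: convicting an innocent person.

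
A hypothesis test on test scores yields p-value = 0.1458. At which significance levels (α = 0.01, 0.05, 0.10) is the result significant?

p = 0.1458. Not significant at any of the given levels.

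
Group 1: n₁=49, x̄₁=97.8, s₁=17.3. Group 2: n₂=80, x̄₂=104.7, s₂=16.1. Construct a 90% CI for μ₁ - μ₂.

Difference = -6.9. SE = √(17.3²/49 + 16.1²/80) = 3.057. CI = (-11.93, -1.87)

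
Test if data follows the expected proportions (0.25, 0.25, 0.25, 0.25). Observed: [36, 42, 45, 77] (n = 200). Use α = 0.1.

Expected: [50.0, 50.0, 50.0, 50.0]. χ² = 20.28. df = 3, critical = 6.251. Reject H₀.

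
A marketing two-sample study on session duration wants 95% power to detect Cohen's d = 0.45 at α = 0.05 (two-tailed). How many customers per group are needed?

z_{α/2} = 1.96, z_β = Φ⁻¹(0.95) = 1.645. For small effect (d = 0.45): n per group = 2(z_{α/2} + z_β)²/d² = 2(1.96 + 1.645)²/0.45² = 128.4 → 129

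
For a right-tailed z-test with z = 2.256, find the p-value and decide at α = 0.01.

p = P(Z > 2.256) = 1 - Φ(2.256) ≈ 0.012. Since p ≥ 0.01, fail to reject H₀ (not significant) at α = 0.01.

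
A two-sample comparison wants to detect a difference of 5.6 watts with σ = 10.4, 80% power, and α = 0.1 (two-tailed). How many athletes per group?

n per group = 2(z_α/2 + z_β)²σ²/d² = 2×(1.645 + 0.84)²×10.4²/5.6² = 42.6 → n = 43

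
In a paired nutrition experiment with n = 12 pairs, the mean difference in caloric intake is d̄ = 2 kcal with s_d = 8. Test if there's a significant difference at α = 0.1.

t = d̄/(s_d/√n) = 2/(8/√12) = 0.866. df = 11, critical t = ±1.796. Fail to reject H₀.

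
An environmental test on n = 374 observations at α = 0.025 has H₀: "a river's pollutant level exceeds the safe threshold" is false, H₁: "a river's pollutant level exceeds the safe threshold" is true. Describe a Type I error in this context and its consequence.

Type I error: rejecting H₀ when it is true — concluding that a river's pollutant level exceeds the safe threshold when in fact it is not. Consequence: shutting down a compliant factory unnecessarily.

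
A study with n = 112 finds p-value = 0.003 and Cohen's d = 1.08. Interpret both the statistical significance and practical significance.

Statistically significant (p = 0.003 < 0.05). Cohen's d = 1.08 indicates a large effect size. Both statistical and practical significance should be considered.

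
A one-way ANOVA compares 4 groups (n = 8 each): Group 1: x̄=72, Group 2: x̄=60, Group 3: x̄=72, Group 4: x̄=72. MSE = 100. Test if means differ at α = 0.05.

Grand mean = 69.0. SS_between = 864.0, MS_between = 288.0. F = 2.88, F_crit ≈ 2.947. Fail to reject H₀.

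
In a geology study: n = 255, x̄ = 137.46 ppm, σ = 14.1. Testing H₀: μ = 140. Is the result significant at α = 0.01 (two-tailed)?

z = (137.46 - 140)/(14.1/√255) = -2.877. Since |z| > 2.576, significant at α = 0.01.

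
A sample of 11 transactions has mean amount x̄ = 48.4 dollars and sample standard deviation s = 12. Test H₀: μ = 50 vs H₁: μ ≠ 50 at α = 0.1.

t = (x̄ - μ₀)/(s/√n) = (48.4 - 50)/(12/√11) = -0.442. df = 10, critical t = ±1.812. Fail to reject H₀.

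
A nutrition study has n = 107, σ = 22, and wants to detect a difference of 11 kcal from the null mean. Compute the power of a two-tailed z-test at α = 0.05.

SE = σ/√n = 22/√107 = 2.127. Non-centrality λ = d/SE = 11/2.127 = 5.172. Power ≈ Φ(λ - z_{α/2}) = Φ(5.172 - 1.96) = Φ(3.212) = 0.999.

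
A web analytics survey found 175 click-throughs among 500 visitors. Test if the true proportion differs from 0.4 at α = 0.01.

p̂ = 0.35, p₀ = 0.4. z = (p̂ - p₀)/√(p₀(1-p₀)/n) = -2.282. Critical: ±2.576. Fail to reject H₀.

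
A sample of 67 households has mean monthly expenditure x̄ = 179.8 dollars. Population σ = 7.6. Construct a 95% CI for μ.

CI = x̄ ± z*(σ/√n) = 179.8 ± 1.96(7.6/√67) = 179.8 ± 1.82 = (177.98, 181.62)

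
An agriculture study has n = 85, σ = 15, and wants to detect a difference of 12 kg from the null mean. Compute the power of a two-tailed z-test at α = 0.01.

SE = σ/√n = 15/√85 = 1.627. Non-centrality λ = d/SE = 12/1.627 = 7.376. Power ≈ Φ(λ - z_{α/2}) = Φ(7.376 - 2.576) = Φ(4.8) = 1.0.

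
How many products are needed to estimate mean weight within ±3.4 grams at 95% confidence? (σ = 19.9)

n = (z*σ/E)² = (1.96×19.9/3.4)² = 131.6 → n = 132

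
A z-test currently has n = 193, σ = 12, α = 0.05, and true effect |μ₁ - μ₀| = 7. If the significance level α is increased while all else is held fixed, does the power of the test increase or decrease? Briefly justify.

Power increases: a larger α lowers the critical value, so more of the H₁ sampling distribution falls in the rejection region.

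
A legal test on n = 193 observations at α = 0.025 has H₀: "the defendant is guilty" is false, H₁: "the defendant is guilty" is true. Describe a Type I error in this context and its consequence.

Type I error: rejecting H₀ when it is true — concluding that the defendant is guilty when in fact it is not. Consequence: convicting an innocent person.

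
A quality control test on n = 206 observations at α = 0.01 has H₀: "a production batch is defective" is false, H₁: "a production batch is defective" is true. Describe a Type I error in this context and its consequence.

Type I error: rejecting H₀ when it is true — concluding that a production batch is defective when in fact it is not. Consequence: scrapping a good batch — wasted material and cost for no reason.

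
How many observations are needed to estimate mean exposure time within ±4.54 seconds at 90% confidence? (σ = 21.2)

n = (z*σ/E)² = (1.645×21.2/4.54)² = 59.01 → n = 60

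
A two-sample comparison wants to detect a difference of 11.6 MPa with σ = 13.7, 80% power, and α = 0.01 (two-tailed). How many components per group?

n per group = 2(z_α/2 + z_β)²σ²/d² = 2×(2.576 + 0.84)²×13.7²/11.6² = 32.6 → n = 33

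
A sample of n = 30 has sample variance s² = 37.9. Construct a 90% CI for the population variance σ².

df = 29. χ²_{0.05} = 42.557, χ²_{0.95} = 17.708. CI for σ² = ((n-1)s²/χ²_{α/2}, (n-1)s²/χ²_{1-α/2}) = (29·37.9/42.557, 29·37.9/17.708) = (25.83, 62.07)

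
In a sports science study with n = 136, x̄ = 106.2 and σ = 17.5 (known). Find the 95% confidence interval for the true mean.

CI = x̄ ± z*(σ/√n) = 106.2 ± 1.96(17.5/√136) = 106.2 ± 2.94 = (103.26, 109.14)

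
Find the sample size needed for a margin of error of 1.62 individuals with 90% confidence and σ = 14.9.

n = (z*σ/E)² = (1.645×14.9/1.62)² = 228.9 → n = 229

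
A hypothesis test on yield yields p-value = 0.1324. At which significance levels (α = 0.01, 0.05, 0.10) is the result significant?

p = 0.1324. Not significant at any of the given levels.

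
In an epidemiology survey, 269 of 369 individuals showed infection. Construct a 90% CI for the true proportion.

p̂ = 0.729. CI = p̂ ± z*√(p̂(1-p̂)/n) = (0.691, 0.767)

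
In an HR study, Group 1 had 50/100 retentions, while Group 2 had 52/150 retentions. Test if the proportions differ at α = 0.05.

p̂₁ = 0.5, p̂₂ = 0.347, pooled p̂ = 0.408. z = 2.417. Critical: ±1.96. Reject H₀.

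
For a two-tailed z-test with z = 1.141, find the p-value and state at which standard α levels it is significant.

p = 2·P(Z > |1.141|) = 2·(1 - Φ(1.141)) ≈ 0.2539. Not significant at any standard level.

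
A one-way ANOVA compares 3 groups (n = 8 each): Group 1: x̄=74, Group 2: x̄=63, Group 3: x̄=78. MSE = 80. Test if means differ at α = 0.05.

Grand mean = 71.67. SS_between = 965.33, MS_between = 482.67. F = 6.033, F_crit ≈ 3.467. Reject H₀.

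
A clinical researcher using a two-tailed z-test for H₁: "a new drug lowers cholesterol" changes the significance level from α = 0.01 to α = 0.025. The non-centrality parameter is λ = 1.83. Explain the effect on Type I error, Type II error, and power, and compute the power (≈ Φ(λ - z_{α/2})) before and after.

Increasing α from 0.01 to 0.025:
• Type I error rate increases (α is the Type I rate by definition).
• Critical value moves from z_{α/2} = 2.576 to 2.241, so power = Φ(λ - z_{α/2}) goes from Φ(1.83 - 2.576) = 0.228 to Φ(1.83 - 2.241) = 0.341.
• Type II error rate β = 1 - power therefore decreases (0.772 → 0.659).
Appropriate when false negatives are costly — here, shelving an effective drug — patients miss out on a treatment that would have helped.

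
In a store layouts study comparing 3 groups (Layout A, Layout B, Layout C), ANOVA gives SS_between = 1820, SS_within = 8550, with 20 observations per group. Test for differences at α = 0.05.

df_between = 2, df_within = 57. F = MS_between/MS_within = 910.0/150.0 = 6.067. F_crit ≈ 3.159. Reject H₀. At least one mean differs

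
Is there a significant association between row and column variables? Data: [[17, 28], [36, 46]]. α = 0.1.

χ² = 0.448. df = 1, critical = 2.706. Fail to reject H₀. No evidence of dependence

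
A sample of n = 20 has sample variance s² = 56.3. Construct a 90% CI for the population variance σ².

df = 19. χ²_{0.05} = 30.144, χ²_{0.95} = 10.117. CI for σ² = ((n-1)s²/χ²_{α/2}, (n-1)s²/χ²_{1-α/2}) = (19·56.3/30.144, 19·56.3/10.117) = (35.49, 105.73)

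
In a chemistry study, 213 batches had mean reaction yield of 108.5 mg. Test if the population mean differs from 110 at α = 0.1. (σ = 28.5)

z = (x̄ - μ₀)/(σ/√n) = (108.5 - 110)/(28.5/√213) = -0.768. Critical value: ±1.645. Since |-0.768| ≤ 1.645, Fail to reject H₀.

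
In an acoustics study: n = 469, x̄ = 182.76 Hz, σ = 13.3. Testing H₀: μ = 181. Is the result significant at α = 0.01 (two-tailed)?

z = (182.76 - 181)/(13.3/√469) = 2.866. Since |z| > 2.576, significant at α = 0.01.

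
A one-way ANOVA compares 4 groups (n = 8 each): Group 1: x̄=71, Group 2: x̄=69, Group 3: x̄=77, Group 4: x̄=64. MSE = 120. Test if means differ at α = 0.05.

Grand mean = 70.25. SS_between = 694.0, MS_between = 231.33. F = 1.928, F_crit ≈ 2.947. Fail to reject H₀.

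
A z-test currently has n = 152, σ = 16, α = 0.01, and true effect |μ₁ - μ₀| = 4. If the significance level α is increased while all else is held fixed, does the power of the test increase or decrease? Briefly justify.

Power increases: a larger α lowers the critical value, so more of the H₁ sampling distribution falls in the rejection region.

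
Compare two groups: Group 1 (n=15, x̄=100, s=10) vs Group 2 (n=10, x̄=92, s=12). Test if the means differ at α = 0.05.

Pooled sp = 10.83. t = 1.81, df = 23. Critical t = ±2.069. Fail to reject H₀.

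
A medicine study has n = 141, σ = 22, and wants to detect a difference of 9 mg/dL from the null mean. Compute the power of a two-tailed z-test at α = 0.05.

SE = σ/√n = 22/√141 = 1.853. Non-centrality λ = d/SE = 9/1.853 = 4.858. Power ≈ Φ(λ - z_{α/2}) = Φ(4.858 - 1.96) = Φ(2.898) = 0.998.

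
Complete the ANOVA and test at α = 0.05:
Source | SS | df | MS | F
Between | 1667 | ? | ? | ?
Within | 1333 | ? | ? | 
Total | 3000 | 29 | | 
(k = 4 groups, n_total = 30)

df_between = 3, df_within = 26. MS_between = 555.67, MS_within = 51.27. F = 10.838, F_crit ≈ 2.975. Reject H₀.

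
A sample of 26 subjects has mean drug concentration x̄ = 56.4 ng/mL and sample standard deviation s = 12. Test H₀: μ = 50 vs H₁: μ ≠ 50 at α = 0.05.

t = (x̄ - μ₀)/(s/√n) = (56.4 - 50)/(12/√26) = 2.719. df = 25, critical t = ±2.06. Reject H₀.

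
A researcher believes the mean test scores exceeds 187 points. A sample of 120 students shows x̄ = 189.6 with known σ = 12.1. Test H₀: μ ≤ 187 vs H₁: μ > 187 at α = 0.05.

z = 2.354. Critical value: 1.645. Reject H₀.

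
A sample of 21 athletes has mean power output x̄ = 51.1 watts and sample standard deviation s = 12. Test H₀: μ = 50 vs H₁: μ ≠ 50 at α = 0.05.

t = (x̄ - μ₀)/(s/√n) = (51.1 - 50)/(12/√21) = 0.42. df = 20, critical t = ±2.086. Fail to reject H₀.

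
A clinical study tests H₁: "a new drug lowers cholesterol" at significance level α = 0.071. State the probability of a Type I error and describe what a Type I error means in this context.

P(Type I error) = α = 0.071. A Type I error is rejecting H₀ when H₀ is actually true (false positive) — here, concluding that a new drug lowers cholesterol when in fact this is not the case. Consequence: approving an ineffective drug — patients take a useless medication and may skip effective alternatives.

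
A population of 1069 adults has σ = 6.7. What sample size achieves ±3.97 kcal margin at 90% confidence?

Without FPC: n₀ = (1.645×6.7/3.97)² = 7.707. With FPC: n = n₀N/(n₀+N-1) = 7.7 → n = 8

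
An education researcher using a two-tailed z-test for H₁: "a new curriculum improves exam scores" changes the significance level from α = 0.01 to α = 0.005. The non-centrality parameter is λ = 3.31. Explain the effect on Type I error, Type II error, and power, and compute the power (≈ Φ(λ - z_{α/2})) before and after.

Decreasing α from 0.01 to 0.005:
• Type I error rate decreases (α is the Type I rate by definition).
• Critical value moves from z_{α/2} = 2.576 to 2.807, so power = Φ(λ - z_{α/2}) goes from Φ(3.31 - 2.576) = 0.769 to Φ(3.31 - 2.807) = 0.693.
• Type II error rate β = 1 - power therefore increases (0.231 → 0.307).
Appropriate when false positives are costly — here, adopting a curriculum that gives no real benefit — disruption for nothing.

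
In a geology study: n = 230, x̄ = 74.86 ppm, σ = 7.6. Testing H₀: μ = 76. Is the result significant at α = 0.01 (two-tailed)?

z = (74.86 - 76)/(7.6/√230) = -2.275. Since |z| ≤ 2.576, not significant at α = 0.01.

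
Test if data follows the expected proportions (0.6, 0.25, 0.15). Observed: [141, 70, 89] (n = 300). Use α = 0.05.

Expected: [180.0, 75.0, 45.0]. χ² = 51.806. df = 2, critical = 5.991. Reject H₀.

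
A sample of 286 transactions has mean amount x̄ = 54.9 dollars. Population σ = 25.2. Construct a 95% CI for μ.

CI = x̄ ± z*(σ/√n) = 54.9 ± 1.96(25.2/√286) = 54.9 ± 2.92 = (51.98, 57.82)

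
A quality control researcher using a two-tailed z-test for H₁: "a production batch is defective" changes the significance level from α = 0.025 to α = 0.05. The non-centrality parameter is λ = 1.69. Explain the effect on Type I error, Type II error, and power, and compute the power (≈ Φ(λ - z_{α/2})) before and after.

Increasing α from 0.025 to 0.05:
• Type I error rate increases (α is the Type I rate by definition).
• Critical value moves from z_{α/2} = 2.241 to 1.96, so power = Φ(λ - z_{α/2}) goes from Φ(1.69 - 2.241) = 0.291 to Φ(1.69 - 1.96) = 0.394.
• Type II error rate β = 1 - power therefore decreases (0.709 → 0.606).
Appropriate when false negatives are costly — here, shipping a defective batch — faulty products reach customers.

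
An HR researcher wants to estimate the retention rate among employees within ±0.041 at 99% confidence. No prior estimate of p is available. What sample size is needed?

Conservative approach: use p = 0.5 (maximizes p(1-p) = 0.25). n = z²(0.25)/E² = 2.576²×0.25/0.041² = 986.9 → n = 987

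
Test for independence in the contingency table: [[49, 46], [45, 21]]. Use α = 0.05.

χ² = 4.418. df = 1, critical = 3.841. Reject H₀. Variables are dependent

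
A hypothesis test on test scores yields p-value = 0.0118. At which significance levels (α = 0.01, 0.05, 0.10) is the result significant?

p = 0.0118. Significant at: α = 0.05, 0.1.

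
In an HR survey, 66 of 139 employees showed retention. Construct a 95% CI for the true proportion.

p̂ = 0.475. CI = p̂ ± z*√(p̂(1-p̂)/n) = (0.392, 0.558)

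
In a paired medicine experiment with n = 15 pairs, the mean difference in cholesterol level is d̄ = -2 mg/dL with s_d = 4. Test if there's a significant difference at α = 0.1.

t = d̄/(s_d/√n) = -2/(4/√15) = -1.936. df = 14, critical t = ±1.761. Reject H₀.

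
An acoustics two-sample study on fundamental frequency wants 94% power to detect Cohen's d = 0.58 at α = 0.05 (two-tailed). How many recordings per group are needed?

z_{α/2} = 1.96, z_β = Φ⁻¹(0.94) = 1.555. For medium effect (d = 0.58): n per group = 2(z_{α/2} + z_β)²/d² = 2(1.96 + 1.555)²/0.58² = 73.5 → 74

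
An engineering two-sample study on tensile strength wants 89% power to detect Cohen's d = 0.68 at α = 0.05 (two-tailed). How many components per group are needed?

z_{α/2} = 1.96, z_β = Φ⁻¹(0.89) = 1.227. For medium effect (d = 0.68): n per group = 2(z_{α/2} + z_β)²/d² = 2(1.96 + 1.227)²/0.68² = 43.9 → 44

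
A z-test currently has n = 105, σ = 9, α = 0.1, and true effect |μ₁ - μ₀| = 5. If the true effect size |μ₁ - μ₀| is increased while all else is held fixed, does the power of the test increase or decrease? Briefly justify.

Power increases: a larger true effect increases the non-centrality λ = |μ₁ - μ₀|/(σ/√n).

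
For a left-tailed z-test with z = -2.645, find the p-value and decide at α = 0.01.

p = P(Z < -2.645) = Φ(-2.645) ≈ 0.0041. Since p < 0.01, reject H₀ (significant) at α = 0.01.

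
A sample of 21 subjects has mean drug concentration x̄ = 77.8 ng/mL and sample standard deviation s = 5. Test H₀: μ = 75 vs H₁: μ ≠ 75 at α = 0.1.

t = (x̄ - μ₀)/(s/√n) = (77.8 - 75)/(5/√21) = 2.566. df = 20, critical t = ±1.725. Reject H₀.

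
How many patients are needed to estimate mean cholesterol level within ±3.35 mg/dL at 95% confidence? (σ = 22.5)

n = (z*σ/E)² = (1.96×22.5/3.35)² = 173.3 → n = 174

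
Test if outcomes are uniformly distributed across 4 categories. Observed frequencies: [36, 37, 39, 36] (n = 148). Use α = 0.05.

Expected = 37 each. χ² = Σ(O-E)²/E = 0.162. df = 3, critical value = 7.815. Fail to reject H₀.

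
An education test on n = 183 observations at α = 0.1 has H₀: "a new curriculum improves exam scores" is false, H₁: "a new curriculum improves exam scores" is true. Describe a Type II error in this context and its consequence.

Type II error: failing to reject H₀ when it is false — concluding that a new curriculum improves exam scores is not supported when in fact it is. Consequence: keeping the old curriculum when the new one would have helped students.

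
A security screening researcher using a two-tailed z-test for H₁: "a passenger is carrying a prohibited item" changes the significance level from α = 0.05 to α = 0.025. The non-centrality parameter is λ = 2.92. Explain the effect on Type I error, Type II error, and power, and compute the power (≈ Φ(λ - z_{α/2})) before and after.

Decreasing α from 0.05 to 0.025:
• Type I error rate decreases (α is the Type I rate by definition).
• Critical value moves from z_{α/2} = 1.96 to 2.241, so power = Φ(λ - z_{α/2}) goes from Φ(2.92 - 1.96) = 0.831 to Φ(2.92 - 2.241) = 0.751.
• Type II error rate β = 1 - power therefore increases (0.169 → 0.249).
Appropriate when false positives are costly — here, detaining an innocent passenger — delay and inconvenience.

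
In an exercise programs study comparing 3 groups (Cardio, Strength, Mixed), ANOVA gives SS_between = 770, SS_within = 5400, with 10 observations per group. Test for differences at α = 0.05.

df_between = 2, df_within = 27. F = MS_between/MS_within = 385.0/200.0 = 1.925. F_crit ≈ 3.354. Fail to reject H₀.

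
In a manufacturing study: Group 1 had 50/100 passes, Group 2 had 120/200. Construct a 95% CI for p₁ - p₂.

p̂₁ = 0.5, p̂₂ = 0.6. Difference = -0.1. CI = (-0.219, 0.019)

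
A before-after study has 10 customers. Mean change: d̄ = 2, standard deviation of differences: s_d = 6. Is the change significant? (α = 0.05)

t = d̄/(s_d/√n) = 2/(6/√10) = 1.054. df = 9, critical t = ±2.262. Fail to reject H₀.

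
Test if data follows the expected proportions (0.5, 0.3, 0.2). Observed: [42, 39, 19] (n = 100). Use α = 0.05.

Expected: [50.0, 30.0, 20.0]. χ² = 4.03. df = 2, critical = 5.991. Fail to reject H₀.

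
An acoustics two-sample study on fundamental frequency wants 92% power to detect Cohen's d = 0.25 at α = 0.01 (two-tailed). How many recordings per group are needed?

z_{α/2} = 2.576, z_β = Φ⁻¹(0.92) = 1.405. For small effect (d = 0.25): n per group = 2(z_{α/2} + z_β)²/d² = 2(2.576 + 1.405)²/0.25² = 507.1 → 508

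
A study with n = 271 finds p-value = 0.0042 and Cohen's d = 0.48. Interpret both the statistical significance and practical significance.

Statistically significant (p = 0.0042 < 0.05). Cohen's d = 0.48 indicates a small effect size. Both statistical and practical significance should be considered.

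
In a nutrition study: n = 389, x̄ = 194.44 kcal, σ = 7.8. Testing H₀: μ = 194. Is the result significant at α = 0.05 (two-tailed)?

z = (194.44 - 194)/(7.8/√389) = 1.113. Since |z| ≤ 1.96, not significant at α = 0.05.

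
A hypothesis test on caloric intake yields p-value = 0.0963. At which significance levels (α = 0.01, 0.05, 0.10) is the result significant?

p = 0.0963. Significant at: α = 0.1.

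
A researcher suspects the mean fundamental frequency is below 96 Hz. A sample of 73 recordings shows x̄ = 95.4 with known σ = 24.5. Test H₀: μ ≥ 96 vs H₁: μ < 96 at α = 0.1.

z = -0.209. Critical value: -1.28. Fail to reject H₀.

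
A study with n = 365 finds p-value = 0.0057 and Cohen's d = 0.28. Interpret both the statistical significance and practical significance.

Statistically significant (p = 0.0057 < 0.05). Cohen's d = 0.28 indicates a small effect size. Both statistical and practical significance should be considered.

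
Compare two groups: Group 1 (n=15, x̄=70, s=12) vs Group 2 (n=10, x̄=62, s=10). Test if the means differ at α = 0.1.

Pooled sp = 11.26. t = 1.74, df = 23. Critical t = ±1.714. Reject H₀.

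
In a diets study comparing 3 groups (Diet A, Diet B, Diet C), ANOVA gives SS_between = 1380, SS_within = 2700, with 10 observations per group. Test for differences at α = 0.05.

df_between = 2, df_within = 27. F = MS_between/MS_within = 690.0/100.0 = 6.9. F_crit ≈ 3.354. Reject H₀. At least one mean differs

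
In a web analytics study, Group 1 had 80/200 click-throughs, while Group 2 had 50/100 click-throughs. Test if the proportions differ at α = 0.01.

p̂₁ = 0.4, p̂₂ = 0.5, pooled p̂ = 0.433. z = -1.648. Critical: ±2.576. Fail to reject H₀.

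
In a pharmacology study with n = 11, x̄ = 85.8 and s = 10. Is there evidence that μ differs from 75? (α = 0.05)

t = (x̄ - μ₀)/(s/√n) = (85.8 - 75)/(10/√11) = 3.582. df = 10, critical t = ±2.228. Reject H₀.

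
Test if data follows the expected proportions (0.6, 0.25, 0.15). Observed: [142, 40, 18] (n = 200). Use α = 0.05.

Expected: [120.0, 50.0, 30.0]. χ² = 10.833. df = 2, critical = 5.991. Reject H₀.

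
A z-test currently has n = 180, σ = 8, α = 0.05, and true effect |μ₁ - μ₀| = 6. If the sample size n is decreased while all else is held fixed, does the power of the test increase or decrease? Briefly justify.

Power decreases: a smaller n inflates the standard error σ/√n, pulling the sampling distribution under H₁ back toward the critical value.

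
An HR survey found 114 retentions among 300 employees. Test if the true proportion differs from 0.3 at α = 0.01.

p̂ = 0.38, p₀ = 0.3. z = (p̂ - p₀)/√(p₀(1-p₀)/n) = 3.024. Critical: ±2.576. Reject H₀.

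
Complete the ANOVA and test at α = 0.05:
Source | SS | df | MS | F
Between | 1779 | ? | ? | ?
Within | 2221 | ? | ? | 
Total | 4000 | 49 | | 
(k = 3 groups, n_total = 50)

df_between = 2, df_within = 47. MS_between = 889.5, MS_within = 47.26. F = 18.823, F_crit ≈ 3.195. Reject H₀.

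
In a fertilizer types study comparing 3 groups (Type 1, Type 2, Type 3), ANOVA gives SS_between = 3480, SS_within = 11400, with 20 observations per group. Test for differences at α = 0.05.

df_between = 2, df_within = 57. F = MS_between/MS_within = 1740.0/200.0 = 8.7. F_crit ≈ 3.159. Reject H₀. At least one mean differs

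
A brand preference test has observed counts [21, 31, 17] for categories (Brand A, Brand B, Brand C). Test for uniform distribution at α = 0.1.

Expected = 23 each. χ² = Σ(O-E)²/E = 4.522. df = 2, critical value = 4.605. Fail to reject H₀.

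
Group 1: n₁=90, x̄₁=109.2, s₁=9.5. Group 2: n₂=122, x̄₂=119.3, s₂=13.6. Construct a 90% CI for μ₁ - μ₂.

Difference = -10.1. SE = √(9.5²/90 + 13.6²/122) = 1.587. CI = (-12.71, -7.49)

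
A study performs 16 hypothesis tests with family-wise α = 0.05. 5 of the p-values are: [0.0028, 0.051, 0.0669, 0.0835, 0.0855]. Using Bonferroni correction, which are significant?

Bonferroni α = 0.05/16 = 0.00313. Significant p-values: [0.0028]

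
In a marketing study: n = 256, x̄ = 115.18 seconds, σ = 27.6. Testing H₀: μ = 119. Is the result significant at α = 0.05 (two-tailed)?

z = (115.18 - 119)/(27.6/√256) = -2.214. Since |z| > 1.96, significant at α = 0.05.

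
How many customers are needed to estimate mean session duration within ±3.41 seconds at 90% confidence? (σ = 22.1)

n = (z*σ/E)² = (1.645×22.1/3.41)² = 113.7 → n = 114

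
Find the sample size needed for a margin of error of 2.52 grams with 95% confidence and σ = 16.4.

n = (z*σ/E)² = (1.96×16.4/2.52)² = 162.7 → n = 163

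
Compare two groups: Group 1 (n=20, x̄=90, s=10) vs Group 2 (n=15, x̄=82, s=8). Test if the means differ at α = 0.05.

Pooled sp = 9.2. t = 2.545, df = 33. Critical t = ±2.035. Reject H₀.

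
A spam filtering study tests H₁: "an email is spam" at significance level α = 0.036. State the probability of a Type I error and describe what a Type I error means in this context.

P(Type I error) = α = 0.036. A Type I error is rejecting H₀ when H₀ is actually true (false positive) — here, concluding that an email is spam when in fact this is not the case. Consequence: a legitimate email is sent to the spam folder and the user misses it.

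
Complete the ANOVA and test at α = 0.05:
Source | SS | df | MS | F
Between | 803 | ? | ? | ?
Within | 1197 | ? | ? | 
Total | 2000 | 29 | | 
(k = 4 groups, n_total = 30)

df_between = 3, df_within = 26. MS_between = 267.67, MS_within = 46.04. F = 5.814, F_crit ≈ 2.975. Reject H₀.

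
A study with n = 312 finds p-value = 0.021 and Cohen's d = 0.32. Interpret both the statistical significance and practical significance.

Statistically significant (p = 0.021 < 0.05). Cohen's d = 0.32 indicates a small effect size. Both statistical and practical significance should be considered.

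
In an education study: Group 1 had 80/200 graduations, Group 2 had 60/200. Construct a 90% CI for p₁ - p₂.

p̂₁ = 0.4, p̂₂ = 0.3. Difference = 0.1. CI = (0.022, 0.178)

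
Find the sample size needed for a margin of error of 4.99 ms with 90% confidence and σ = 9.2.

n = (z*σ/E)² = (1.645×9.2/4.99)² = 9.2 → n = 10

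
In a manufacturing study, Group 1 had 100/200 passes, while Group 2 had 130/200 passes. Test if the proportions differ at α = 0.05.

p̂₁ = 0.5, p̂₂ = 0.65, pooled p̂ = 0.575. z = -3.034. Critical: ±1.96. Reject H₀.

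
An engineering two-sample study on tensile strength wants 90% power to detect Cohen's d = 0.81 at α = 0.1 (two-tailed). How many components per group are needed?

z_{α/2} = 1.645, z_β = Φ⁻¹(0.9) = 1.282. For large effect (d = 0.81): n per group = 2(z_{α/2} + z_β)²/d² = 2(1.645 + 1.282)²/0.81² = 26.1 → 27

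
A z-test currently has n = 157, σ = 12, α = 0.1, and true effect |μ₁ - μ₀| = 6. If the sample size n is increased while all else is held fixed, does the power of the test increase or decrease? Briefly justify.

Power increases: a larger n shrinks the standard error σ/√n, moving the sampling distribution under H₁ further from the critical value.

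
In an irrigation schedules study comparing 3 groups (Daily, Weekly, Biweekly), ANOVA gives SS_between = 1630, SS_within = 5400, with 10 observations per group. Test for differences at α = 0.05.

df_between = 2, df_within = 27. F = MS_between/MS_within = 815.0/200.0 = 4.075. F_crit ≈ 3.354. Reject H₀. At least one mean differs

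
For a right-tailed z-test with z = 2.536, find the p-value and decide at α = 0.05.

p = P(Z > 2.536) = 1 - Φ(2.536) ≈ 0.0056. Since p < 0.05, reject H₀ (significant) at α = 0.05.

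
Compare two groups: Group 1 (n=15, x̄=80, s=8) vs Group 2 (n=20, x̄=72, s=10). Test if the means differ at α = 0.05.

Pooled sp = 9.2. t = 2.545, df = 33. Critical t = ±2.035. Reject H₀.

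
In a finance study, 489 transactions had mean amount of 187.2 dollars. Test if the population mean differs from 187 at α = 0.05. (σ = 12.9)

z = (x̄ - μ₀)/(σ/√n) = (187.2 - 187)/(12.9/√489) = 0.343. Critical value: ±1.96. Since |0.343| ≤ 1.96, Fail to reject H₀.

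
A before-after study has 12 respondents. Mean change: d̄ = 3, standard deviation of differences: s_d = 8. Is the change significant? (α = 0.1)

t = d̄/(s_d/√n) = 3/(8/√12) = 1.299. df = 11, critical t = ±1.796. Fail to reject H₀.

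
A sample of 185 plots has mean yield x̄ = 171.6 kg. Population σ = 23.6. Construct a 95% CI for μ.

CI = x̄ ± z*(σ/√n) = 171.6 ± 1.96(23.6/√185) = 171.6 ± 3.4 = (168.2, 175.0)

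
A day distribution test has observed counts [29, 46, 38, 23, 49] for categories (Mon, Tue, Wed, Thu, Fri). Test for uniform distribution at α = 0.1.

Expected = 37 each. χ² = Σ(O-E)²/E = 13.135. df = 4, critical value = 7.779. Reject H₀.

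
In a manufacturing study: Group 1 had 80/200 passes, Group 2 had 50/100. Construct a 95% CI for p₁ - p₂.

p̂₁ = 0.4, p̂₂ = 0.5. Difference = -0.1. CI = (-0.219, 0.019)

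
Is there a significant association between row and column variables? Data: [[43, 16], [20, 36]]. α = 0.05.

χ² = 16.022. df = 1, critical = 3.841. Reject H₀. Variables are dependent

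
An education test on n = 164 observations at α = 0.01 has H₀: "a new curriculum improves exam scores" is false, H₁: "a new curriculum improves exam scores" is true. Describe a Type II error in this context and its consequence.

Type II error: failing to reject H₀ when it is false — concluding that a new curriculum improves exam scores is not supported when in fact it is. Consequence: keeping the old curriculum when the new one would have helped students.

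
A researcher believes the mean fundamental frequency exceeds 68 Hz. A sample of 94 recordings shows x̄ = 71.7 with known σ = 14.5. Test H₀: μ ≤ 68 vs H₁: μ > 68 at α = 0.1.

z = 2.474. Critical value: 1.28. Reject H₀.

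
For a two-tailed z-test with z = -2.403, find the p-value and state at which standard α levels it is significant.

p = 2·P(Z > |-2.403|) = 2·(1 - Φ(2.403)) ≈ 0.0163. Significant at α = 0.1; Significant at α = 0.05.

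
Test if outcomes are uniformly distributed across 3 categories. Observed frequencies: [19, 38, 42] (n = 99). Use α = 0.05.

Expected = 33 each. χ² = Σ(O-E)²/E = 9.152. df = 2, critical value = 5.991. Reject H₀.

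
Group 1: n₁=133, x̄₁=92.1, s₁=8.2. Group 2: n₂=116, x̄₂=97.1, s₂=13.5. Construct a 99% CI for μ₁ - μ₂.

Difference = -5.0. SE = √(8.2²/133 + 13.5²/116) = 1.441. CI = (-8.71, -1.29)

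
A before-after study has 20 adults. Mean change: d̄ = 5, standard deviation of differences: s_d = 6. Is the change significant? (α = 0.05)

t = d̄/(s_d/√n) = 5/(6/√20) = 3.727. df = 19, critical t = ±2.093. Reject H₀.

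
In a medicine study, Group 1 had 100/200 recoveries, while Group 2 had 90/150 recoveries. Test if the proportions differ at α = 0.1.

p̂₁ = 0.5, p̂₂ = 0.6, pooled p̂ = 0.543. z = -1.858. Critical: ±1.645. Reject H₀.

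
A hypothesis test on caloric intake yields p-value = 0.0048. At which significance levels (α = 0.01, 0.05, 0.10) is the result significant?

p = 0.0048. Significant at: α = 0.01, 0.05, 0.1.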